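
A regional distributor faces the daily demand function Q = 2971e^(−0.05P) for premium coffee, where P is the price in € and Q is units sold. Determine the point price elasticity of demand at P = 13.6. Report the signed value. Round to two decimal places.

At P = 13.6, Q = 1505.159.
dQ/dP = −0.05·2971e^(−0.05P) = −0.05Q = -75.258.
ε = (dQ/dP)(P/Q) = (-75.258)(13.6/1505.159).
|ε| < 1, so demand is inelastic at this price.

-0.68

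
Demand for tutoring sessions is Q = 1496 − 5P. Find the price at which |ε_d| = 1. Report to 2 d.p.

149.60

For linear demand Q = a − bP, ε = −bP/(a − bP). |ε| = 1 when bP = a − bP, i.e. P = a/(2b).
P = 1496/(2·5) = 1496/10 = 149.6000.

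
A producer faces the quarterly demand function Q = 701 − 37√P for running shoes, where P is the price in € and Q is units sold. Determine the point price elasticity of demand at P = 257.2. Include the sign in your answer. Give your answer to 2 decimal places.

At P = 257.2, Q = 107.614.
dQ/dP = −37/(2√P) = -1.154.
ε = (dQ/dP)(P/Q) = (-1.154)(257.2/107.614).

-2.76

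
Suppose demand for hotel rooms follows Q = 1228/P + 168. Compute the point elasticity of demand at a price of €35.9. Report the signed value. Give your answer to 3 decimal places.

At P = 35.9, Q = 202.206.
dQ/dP = −1228/P² = -0.953.
ε = (dQ/dP)(P/Q) = (-0.953)(35.9/202.206).

-0.169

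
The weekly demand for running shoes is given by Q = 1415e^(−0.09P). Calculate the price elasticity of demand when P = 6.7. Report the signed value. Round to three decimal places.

At P = 6.7, Q = 774.242.
dQ/dP = −0.09·1415e^(−0.09P) = −0.09Q = -69.682.
ε = (dQ/dP)(P/Q) = (-69.682)(6.7/774.242).
|ε| < 1, so demand is inelastic at this price.

-0.603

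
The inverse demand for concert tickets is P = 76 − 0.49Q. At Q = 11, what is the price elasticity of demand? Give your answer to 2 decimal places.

At Q = 11, P = 76 − 0.49(11) = 70.61.
dP/dQ = −0.49, so dQ/dP = 1/(−0.49) = -2.041.
ε = (dQ/dP)(P/Q) = (-2.041)(70.61/11).

-13.10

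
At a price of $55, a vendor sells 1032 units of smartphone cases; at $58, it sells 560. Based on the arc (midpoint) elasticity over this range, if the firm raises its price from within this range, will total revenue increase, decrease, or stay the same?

Arc ε = (-472/3)(56.50/796.0) ≈ -11.168.
|ε| = 11.17 > 1, so demand is elastic. A price rise therefore reduces total revenue.

decrease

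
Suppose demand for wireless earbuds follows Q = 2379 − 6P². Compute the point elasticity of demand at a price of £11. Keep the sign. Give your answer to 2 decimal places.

-0.88

At P = 11, Q = 1653.
dQ/dP = −12P = -132.
ε = (dQ/dP)(P/Q) = (-132)(11/1653).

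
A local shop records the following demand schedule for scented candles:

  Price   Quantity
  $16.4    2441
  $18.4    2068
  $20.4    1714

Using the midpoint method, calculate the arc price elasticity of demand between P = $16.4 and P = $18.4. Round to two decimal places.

-1.44

At P = 16.4, Q = 2441; at P = 18.4, Q = 2068.
ΔQ = -373, ΔP = 2.0. Midpoints: P̄ = 17.40, Q̄ = 2254.5.
ε = (ΔQ/ΔP)(P̄/Q̄) = (-373/2.0)(17.40/2254.5).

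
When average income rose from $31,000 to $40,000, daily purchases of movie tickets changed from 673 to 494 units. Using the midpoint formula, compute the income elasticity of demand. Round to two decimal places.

-1.21

ΔQ = -179, ΔI = 9000. Midpoints: Ī = 35,500, Q̄ = 583.5.
ε_I = (ΔQ/ΔI)(Ī/Q̄) = (-179/9000)(35500/583.5).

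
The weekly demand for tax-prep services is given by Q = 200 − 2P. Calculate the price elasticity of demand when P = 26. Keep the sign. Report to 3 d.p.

At P = 26, Q = 148.
dQ/dP = −2.
ε = (dQ/dP)(P/Q) = (-2)(26/148).
|ε| < 1, so demand is inelastic at this price.

-0.351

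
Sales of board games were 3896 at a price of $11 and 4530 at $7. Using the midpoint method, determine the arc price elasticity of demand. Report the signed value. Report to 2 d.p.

ΔQ = 4530 − 3896 = 634; ΔP = 7 − 11 = -4.
Midpoints: P̄ = 9.00, Q̄ = 4213.0.
ε = (ΔQ/ΔP)(P̄/Q̄) = (634/-4)(9.00/4213.0).

-0.34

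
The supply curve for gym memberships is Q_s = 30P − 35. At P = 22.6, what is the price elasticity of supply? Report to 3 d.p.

At P = 22.6, Q_s = 643.
dQ_s/dP = 30.
ε_s = (dQ_s/dP)(P/Q_s) = (30)(22.6/643).

1.054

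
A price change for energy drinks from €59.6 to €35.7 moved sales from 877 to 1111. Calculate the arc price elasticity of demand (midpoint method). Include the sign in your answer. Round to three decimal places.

ΔQ = 1111 − 877 = 234; ΔP = 35.7 − 59.6 = -23.9.
Midpoints: P̄ = 47.65, Q̄ = 994.0.
ε = (ΔQ/ΔP)(P̄/Q̄) = (234/-23.9)(47.65/994.0).

-0.469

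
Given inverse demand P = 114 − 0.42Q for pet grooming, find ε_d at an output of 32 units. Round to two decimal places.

-7.48

At Q = 32, P = 114 − 0.42(32) = 100.56.
dP/dQ = −0.42, so dQ/dP = 1/(−0.42) = -2.381.
ε = (dQ/dP)(P/Q) = (-2.381)(100.56/32).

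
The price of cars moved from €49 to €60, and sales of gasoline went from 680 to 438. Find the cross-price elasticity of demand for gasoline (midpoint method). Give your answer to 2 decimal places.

-2.14

ΔQ_x = 438 − 680 = -242; ΔP_y = 60 − 49 = 11.
Midpoints: P̄_y = 54.50, Q̄_x = 559.0.
ε_xy = (ΔQ_x/ΔP_y)(P̄_y/Q̄_x) = (-242/11)(54.50/559.0).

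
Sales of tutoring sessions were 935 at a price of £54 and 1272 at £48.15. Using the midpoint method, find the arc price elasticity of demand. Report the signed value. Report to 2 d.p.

-2.67

ΔQ = 1272 − 935 = 337; ΔP = 48.15 − 54 = -5.85.
Midpoints: P̄ = 51.08, Q̄ = 1103.5.
ε = (ΔQ/ΔP)(P̄/Q̄) = (337/-5.85)(51.08/1103.5).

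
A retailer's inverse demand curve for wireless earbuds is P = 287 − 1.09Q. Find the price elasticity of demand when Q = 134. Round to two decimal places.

At Q = 134, P = 287 − 1.09(134) = 140.94.
dP/dQ = −1.09, so dQ/dP = 1/(−1.09) = -0.917.
ε = (dQ/dP)(P/Q) = (-0.917)(140.94/134).

-0.96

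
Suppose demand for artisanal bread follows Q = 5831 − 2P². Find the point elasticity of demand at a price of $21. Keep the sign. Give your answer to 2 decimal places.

-0.36

At P = 21, Q = 4949.
dQ/dP = −4P = -84.
ε = (dQ/dP)(P/Q) = (-84)(21/4949).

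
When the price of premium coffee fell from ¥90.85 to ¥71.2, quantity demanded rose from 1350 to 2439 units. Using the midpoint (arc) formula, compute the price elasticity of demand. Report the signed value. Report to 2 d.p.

-2.37

ΔQ = 2439 − 1350 = 1089; ΔP = 71.2 − 90.85 = -19.65.
Midpoints: P̄ = 81.03, Q̄ = 1894.5.
ε = (ΔQ/ΔP)(P̄/Q̄) = (1089/-19.65)(81.03/1894.5).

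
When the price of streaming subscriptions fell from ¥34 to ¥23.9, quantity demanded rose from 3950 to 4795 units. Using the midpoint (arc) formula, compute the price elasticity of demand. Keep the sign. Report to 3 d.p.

ΔQ = 4795 − 3950 = 845; ΔP = 23.9 − 34 = -10.1.
Midpoints: P̄ = 28.95, Q̄ = 4372.5.
ε = (ΔQ/ΔP)(P̄/Q̄) = (845/-10.1)(28.95/4372.5).

-0.554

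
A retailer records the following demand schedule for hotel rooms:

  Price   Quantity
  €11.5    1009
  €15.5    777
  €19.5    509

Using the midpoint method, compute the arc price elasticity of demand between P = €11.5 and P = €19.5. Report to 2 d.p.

At P = 11.5, Q = 1009; at P = 19.5, Q = 509.
ΔQ = -500, ΔP = 8.0. Midpoints: P̄ = 15.50, Q̄ = 759.0.
ε = (ΔQ/ΔP)(P̄/Q̄) = (-500/8.0)(15.50/759.0).

-1.28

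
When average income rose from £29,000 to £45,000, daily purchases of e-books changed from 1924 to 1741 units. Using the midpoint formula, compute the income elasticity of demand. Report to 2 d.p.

-0.23

ΔQ = -183, ΔI = 16000. Midpoints: Ī = 37,000, Q̄ = 1832.5.
ε_I = (ΔQ/ΔI)(Ī/Q̄) = (-183/16000)(37000/1832.5).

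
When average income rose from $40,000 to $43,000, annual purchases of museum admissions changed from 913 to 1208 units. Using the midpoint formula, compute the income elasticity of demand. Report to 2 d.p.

ΔQ = 295, ΔI = 3000. Midpoints: Ī = 41,500, Q̄ = 1060.5.
ε_I = (ΔQ/ΔI)(Ī/Q̄) = (295/3000)(41500/1060.5).
ε_I > 0, so the good is normal.

3.85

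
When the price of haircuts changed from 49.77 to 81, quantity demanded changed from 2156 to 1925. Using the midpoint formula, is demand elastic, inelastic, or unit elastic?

Arc ε ≈ -0.237.
|ε| = 0.24 < 1.

inelastic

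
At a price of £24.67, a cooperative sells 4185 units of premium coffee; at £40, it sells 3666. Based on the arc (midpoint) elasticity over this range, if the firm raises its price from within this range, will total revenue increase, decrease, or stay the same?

increase

Arc ε = (-519/15.33)(32.34/3925.5) ≈ -0.279.
|ε| = 0.28 < 1, so demand is inelastic. A price rise therefore raises total revenue.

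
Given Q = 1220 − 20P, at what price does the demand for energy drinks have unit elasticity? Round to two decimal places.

For linear demand Q = a − bP, ε = −bP/(a − bP). |ε| = 1 when bP = a − bP, i.e. P = a/(2b).
P = 1220/(2·20) = 1220/40 = 30.5000.

30.50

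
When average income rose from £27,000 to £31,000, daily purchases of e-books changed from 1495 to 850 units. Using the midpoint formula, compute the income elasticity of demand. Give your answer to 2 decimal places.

-3.99

ΔQ = -645, ΔI = 4000. Midpoints: Ī = 29,000, Q̄ = 1172.5.
ε_I = (ΔQ/ΔI)(Ī/Q̄) = (-645/4000)(29000/1172.5).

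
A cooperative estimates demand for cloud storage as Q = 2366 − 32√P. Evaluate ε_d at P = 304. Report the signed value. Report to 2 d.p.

At P = 304, Q = 1808.061.
dQ/dP = −32/(2√P) = -0.918.
ε = (dQ/dP)(P/Q) = (-0.918)(304/1808.061).
|ε| < 1, so demand is inelastic at this price.

-0.15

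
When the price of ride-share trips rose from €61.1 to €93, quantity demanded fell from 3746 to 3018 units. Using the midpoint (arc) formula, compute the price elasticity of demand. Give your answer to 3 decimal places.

ΔQ = 3018 − 3746 = -728; ΔP = 93 − 61.1 = 31.9.
Midpoints: P̄ = 77.05, Q̄ = 3382.0.
ε = (ΔQ/ΔP)(P̄/Q̄) = (-728/31.9)(77.05/3382.0).

-0.520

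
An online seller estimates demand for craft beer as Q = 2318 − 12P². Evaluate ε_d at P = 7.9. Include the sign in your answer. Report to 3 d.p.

At P = 7.9, Q = 1569.080.
dQ/dP = −24P = -189.600.
ε = (dQ/dP)(P/Q) = (-189.600)(7.9/1569.080).
|ε| < 1, so demand is inelastic at this price.

-0.955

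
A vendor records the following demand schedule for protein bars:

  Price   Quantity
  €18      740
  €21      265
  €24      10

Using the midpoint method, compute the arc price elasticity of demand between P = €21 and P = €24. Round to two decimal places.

At P = 21, Q = 265; at P = 24, Q = 10.
ΔQ = -255, ΔP = 3. Midpoints: P̄ = 22.50, Q̄ = 137.5.
ε = (ΔQ/ΔP)(P̄/Q̄) = (-255/3)(22.50/137.5).

-13.91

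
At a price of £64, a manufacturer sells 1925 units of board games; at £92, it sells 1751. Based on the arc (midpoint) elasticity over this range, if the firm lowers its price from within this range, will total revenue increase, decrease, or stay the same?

Arc ε = (-174/28)(78.00/1838.0) ≈ -0.264.
|ε| = 0.26 < 1, so demand is inelastic. A price cut therefore reduces total revenue.

decrease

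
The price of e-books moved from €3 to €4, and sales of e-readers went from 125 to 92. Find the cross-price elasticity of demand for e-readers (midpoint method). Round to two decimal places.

ΔQ_x = 92 − 125 = -33; ΔP_y = 4 − 3 = 1.
Midpoints: P̄_y = 3.50, Q̄_x = 108.5.
ε_xy = (ΔQ_x/ΔP_y)(P̄_y/Q̄_x) = (-33/1)(3.50/108.5).

-1.06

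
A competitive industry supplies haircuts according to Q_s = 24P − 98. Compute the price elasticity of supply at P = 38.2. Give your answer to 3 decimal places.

1.120

At P = 38.2, Q_s = 818.80.
dQ_s/dP = 24.
ε_s = (dQ_s/dP)(P/Q_s) = (24)(38.2/818.80).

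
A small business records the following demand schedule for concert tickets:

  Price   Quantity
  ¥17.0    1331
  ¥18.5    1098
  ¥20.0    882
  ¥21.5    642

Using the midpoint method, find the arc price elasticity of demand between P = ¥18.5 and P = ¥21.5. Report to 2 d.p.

At P = 18.5, Q = 1098; at P = 21.5, Q = 642.
ΔQ = -456, ΔP = 3.0. Midpoints: P̄ = 20.00, Q̄ = 870.0.
ε = (ΔQ/ΔP)(P̄/Q̄) = (-456/3.0)(20.00/870.0).

-3.49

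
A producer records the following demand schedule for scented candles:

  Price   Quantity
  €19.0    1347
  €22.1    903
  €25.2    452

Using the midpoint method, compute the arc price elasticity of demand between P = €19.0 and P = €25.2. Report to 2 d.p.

-3.55

At P = 19.0, Q = 1347; at P = 25.2, Q = 452.
ΔQ = -895, ΔP = 6.2. Midpoints: P̄ = 22.10, Q̄ = 899.5.
ε = (ΔQ/ΔP)(P̄/Q̄) = (-895/6.2)(22.10/899.5).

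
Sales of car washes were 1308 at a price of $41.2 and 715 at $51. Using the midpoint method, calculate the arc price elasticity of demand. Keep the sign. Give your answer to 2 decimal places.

-2.76

ΔQ = 715 − 1308 = -593; ΔP = 51 − 41.2 = 9.8.
Midpoints: P̄ = 46.10, Q̄ = 1011.5.
ε = (ΔQ/ΔP)(P̄/Q̄) = (-593/9.8)(46.10/1011.5).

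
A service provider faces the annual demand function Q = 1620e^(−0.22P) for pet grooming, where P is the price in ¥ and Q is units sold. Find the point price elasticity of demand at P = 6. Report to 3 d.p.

-1.320

At P = 6, Q = 432.759.
dQ/dP = −0.22·1620e^(−0.22P) = −0.22Q = -95.207.
ε = (dQ/dP)(P/Q) = (-95.207)(6/432.759).
|ε| > 1, so demand is elastic at this price.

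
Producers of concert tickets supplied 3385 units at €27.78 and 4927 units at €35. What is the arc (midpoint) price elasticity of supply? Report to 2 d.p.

ΔQ = 4927 − 3385 = 1542; ΔP = 35 − 27.78 = 7.22.
Midpoints: P̄ = 31.39, Q̄ = 4156.0.
ε_s = (ΔQ/ΔP)(P̄/Q̄) = (1542/7.22)(31.39/4156.0).

1.61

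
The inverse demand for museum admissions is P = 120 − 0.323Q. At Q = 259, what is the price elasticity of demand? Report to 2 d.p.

At Q = 259, P = 120 − 0.323(259) = 36.34.
dP/dQ = −0.323, so dQ/dP = 1/(−0.323) = -3.096.
ε = (dQ/dP)(P/Q) = (-3.096)(36.34/259).

-0.43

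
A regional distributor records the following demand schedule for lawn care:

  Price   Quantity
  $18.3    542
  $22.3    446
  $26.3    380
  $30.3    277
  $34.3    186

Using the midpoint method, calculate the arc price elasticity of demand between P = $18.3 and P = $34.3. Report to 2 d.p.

At P = 18.3, Q = 542; at P = 34.3, Q = 186.
ΔQ = -356, ΔP = 16.0. Midpoints: P̄ = 26.30, Q̄ = 364.0.
ε = (ΔQ/ΔP)(P̄/Q̄) = (-356/16.0)(26.30/364.0).

-1.61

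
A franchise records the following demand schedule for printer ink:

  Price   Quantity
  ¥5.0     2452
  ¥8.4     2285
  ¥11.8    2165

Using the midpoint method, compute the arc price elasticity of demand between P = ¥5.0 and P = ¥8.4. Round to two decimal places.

-0.14

At P = 5.0, Q = 2452; at P = 8.4, Q = 2285.
ΔQ = -167, ΔP = 3.4. Midpoints: P̄ = 6.70, Q̄ = 2368.5.
ε = (ΔQ/ΔP)(P̄/Q̄) = (-167/3.4)(6.70/2368.5).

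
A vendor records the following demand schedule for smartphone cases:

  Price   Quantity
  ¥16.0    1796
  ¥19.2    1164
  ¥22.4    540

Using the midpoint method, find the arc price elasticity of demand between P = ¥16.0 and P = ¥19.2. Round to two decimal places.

At P = 16.0, Q = 1796; at P = 19.2, Q = 1164.
ΔQ = -632, ΔP = 3.2. Midpoints: P̄ = 17.60, Q̄ = 1480.0.
ε = (ΔQ/ΔP)(P̄/Q̄) = (-632/3.2)(17.60/1480.0).

-2.35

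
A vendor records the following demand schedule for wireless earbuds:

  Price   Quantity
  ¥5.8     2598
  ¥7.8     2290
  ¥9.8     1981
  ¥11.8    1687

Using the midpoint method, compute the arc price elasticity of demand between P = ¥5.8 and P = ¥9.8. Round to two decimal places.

-0.53

At P = 5.8, Q = 2598; at P = 9.8, Q = 1981.
ΔQ = -617, ΔP = 4.0. Midpoints: P̄ = 7.80, Q̄ = 2289.5.
ε = (ΔQ/ΔP)(P̄/Q̄) = (-617/4.0)(7.80/2289.5).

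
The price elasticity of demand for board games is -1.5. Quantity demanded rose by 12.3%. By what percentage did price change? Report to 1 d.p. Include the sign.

%ΔP ≈ %ΔQ / ε = (12.3%)/(-1.5) = -8.20%.

-8.2%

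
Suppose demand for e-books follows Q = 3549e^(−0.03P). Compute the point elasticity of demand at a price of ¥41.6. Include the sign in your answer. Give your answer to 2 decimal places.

-1.25

At P = 41.6, Q = 1018.841.
dQ/dP = −0.03·3549e^(−0.03P) = −0.03Q = -30.565.
ε = (dQ/dP)(P/Q) = (-30.565)(41.6/1018.841).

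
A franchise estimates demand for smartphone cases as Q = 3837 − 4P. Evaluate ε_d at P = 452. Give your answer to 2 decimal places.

At P = 452, Q = 2029.
dQ/dP = −4.
ε = (dQ/dP)(P/Q) = (-4)(452/2029).

-0.89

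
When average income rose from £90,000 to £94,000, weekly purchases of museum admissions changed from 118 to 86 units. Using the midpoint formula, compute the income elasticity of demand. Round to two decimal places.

-7.22

ΔQ = -32, ΔI = 4000. Midpoints: Ī = 92,000, Q̄ = 102.0.
ε_I = (ΔQ/ΔI)(Ī/Q̄) = (-32/4000)(92000/102.0).
ε_I < 0, so the good is inferior.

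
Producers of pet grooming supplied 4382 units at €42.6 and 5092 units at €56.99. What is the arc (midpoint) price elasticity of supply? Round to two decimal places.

0.52

ΔQ = 5092 − 4382 = 710; ΔP = 56.99 − 42.6 = 14.39.
Midpoints: P̄ = 49.80, Q̄ = 4737.0.
ε_s = (ΔQ/ΔP)(P̄/Q̄) = (710/14.39)(49.80/4737.0).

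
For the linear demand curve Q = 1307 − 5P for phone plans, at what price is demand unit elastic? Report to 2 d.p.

For linear demand Q = a − bP, ε = −bP/(a − bP). |ε| = 1 when bP = a − bP, i.e. P = a/(2b).
P = 1307/(2·5) = 1307/10 = 130.7000.

130.70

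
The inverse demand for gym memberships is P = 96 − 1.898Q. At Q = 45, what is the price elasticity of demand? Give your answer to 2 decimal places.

-0.12

At Q = 45, P = 96 − 1.898(45) = 10.59.
dP/dQ = −1.898, so dQ/dP = 1/(−1.898) = -0.527.
ε = (dQ/dP)(P/Q) = (-0.527)(10.59/45).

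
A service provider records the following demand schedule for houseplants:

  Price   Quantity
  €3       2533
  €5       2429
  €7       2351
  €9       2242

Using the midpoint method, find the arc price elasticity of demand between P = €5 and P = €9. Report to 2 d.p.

At P = 5, Q = 2429; at P = 9, Q = 2242.
ΔQ = -187, ΔP = 4. Midpoints: P̄ = 7.00, Q̄ = 2335.5.
ε = (ΔQ/ΔP)(P̄/Q̄) = (-187/4)(7.00/2335.5).

-0.14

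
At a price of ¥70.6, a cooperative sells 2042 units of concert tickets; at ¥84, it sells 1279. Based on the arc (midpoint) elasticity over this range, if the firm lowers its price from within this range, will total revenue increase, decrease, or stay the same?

Arc ε = (-763/13.4)(77.30/1660.5) ≈ -2.651.
|ε| = 2.65 > 1, so demand is elastic. A price cut therefore raises total revenue.

increase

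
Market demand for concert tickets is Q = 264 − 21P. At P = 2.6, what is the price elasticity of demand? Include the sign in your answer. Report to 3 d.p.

At P = 2.6, Q = 209.400.
dQ/dP = −21.
ε = (dQ/dP)(P/Q) = (-21)(2.6/209.400).

-0.261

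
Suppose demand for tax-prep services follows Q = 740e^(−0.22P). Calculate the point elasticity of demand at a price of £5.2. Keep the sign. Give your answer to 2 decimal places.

-1.14

At P = 5.2, Q = 235.721.
dQ/dP = −0.22·740e^(−0.22P) = −0.22Q = -51.859.
ε = (dQ/dP)(P/Q) = (-51.859)(5.2/235.721).
|ε| > 1, so demand is elastic at this price.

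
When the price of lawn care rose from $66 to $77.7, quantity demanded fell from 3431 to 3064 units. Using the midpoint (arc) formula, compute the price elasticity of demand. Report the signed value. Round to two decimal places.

-0.69

ΔQ = 3064 − 3431 = -367; ΔP = 77.7 − 66 = 11.7.
Midpoints: P̄ = 71.85, Q̄ = 3247.5.
ε = (ΔQ/ΔP)(P̄/Q̄) = (-367/11.7)(71.85/3247.5).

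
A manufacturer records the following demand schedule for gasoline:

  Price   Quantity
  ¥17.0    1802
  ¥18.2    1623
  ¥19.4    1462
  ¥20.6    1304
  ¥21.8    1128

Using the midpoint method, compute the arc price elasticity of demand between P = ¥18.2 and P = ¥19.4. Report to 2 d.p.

At P = 18.2, Q = 1623; at P = 19.4, Q = 1462.
ΔQ = -161, ΔP = 1.2. Midpoints: P̄ = 18.80, Q̄ = 1542.5.
ε = (ΔQ/ΔP)(P̄/Q̄) = (-161/1.2)(18.80/1542.5).

-1.64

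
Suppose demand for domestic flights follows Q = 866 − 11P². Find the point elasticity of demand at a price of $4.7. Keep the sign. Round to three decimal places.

-0.780

At P = 4.7, Q = 623.010.
dQ/dP = −22P = -103.400.
ε = (dQ/dP)(P/Q) = (-103.400)(4.7/623.010).
|ε| < 1, so demand is inelastic at this price.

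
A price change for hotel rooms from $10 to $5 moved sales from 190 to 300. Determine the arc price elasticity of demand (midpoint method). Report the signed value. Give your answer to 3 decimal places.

-0.673

ΔQ = 300 − 190 = 110; ΔP = 5 − 10 = -5.
Midpoints: P̄ = 7.50, Q̄ = 245.0.
ε = (ΔQ/ΔP)(P̄/Q̄) = (110/-5)(7.50/245.0).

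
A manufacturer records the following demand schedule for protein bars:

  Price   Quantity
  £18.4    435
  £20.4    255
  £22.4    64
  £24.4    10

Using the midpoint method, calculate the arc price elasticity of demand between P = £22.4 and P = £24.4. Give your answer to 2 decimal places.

At P = 22.4, Q = 64; at P = 24.4, Q = 10.
ΔQ = -54, ΔP = 2.0. Midpoints: P̄ = 23.40, Q̄ = 37.0.
ε = (ΔQ/ΔP)(P̄/Q̄) = (-54/2.0)(23.40/37.0).

-17.08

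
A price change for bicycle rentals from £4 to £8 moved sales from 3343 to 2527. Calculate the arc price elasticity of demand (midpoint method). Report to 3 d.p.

-0.417

ΔQ = 2527 − 3343 = -816; ΔP = 8 − 4 = 4.
Midpoints: P̄ = 6.00, Q̄ = 2935.0.
ε = (ΔQ/ΔP)(P̄/Q̄) = (-816/4)(6.00/2935.0).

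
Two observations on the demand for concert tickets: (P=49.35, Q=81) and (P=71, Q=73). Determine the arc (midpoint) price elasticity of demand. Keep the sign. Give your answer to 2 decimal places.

ΔQ = 73 − 81 = -8; ΔP = 71 − 49.35 = 21.65.
Midpoints: P̄ = 60.17, Q̄ = 77.0.
ε = (ΔQ/ΔP)(P̄/Q̄) = (-8/21.65)(60.17/77.0).

-0.29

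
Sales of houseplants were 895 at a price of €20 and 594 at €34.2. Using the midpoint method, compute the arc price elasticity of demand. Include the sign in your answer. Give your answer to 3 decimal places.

ΔQ = 594 − 895 = -301; ΔP = 34.2 − 20 = 14.2.
Midpoints: P̄ = 27.10, Q̄ = 744.5.
ε = (ΔQ/ΔP)(P̄/Q̄) = (-301/14.2)(27.10/744.5).

-0.772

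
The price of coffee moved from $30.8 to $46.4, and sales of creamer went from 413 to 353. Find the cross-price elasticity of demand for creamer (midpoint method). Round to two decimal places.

-0.39

ΔQ_x = 353 − 413 = -60; ΔP_y = 46.4 − 30.8 = 15.6.
Midpoints: P̄_y = 38.60, Q̄_x = 383.0.
ε_xy = (ΔQ_x/ΔP_y)(P̄_y/Q̄_x) = (-60/15.6)(38.60/383.0).
ε_xy < 0, so the goods are complements.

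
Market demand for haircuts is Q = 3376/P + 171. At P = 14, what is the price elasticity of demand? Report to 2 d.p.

-0.59

At P = 14, Q = 412.143.
dQ/dP = −3376/P² = -17.224.
ε = (dQ/dP)(P/Q) = (-17.224)(14/412.143).
|ε| < 1, so demand is inelastic at this price.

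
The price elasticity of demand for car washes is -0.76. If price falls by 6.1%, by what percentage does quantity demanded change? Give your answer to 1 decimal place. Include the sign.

4.6%

%ΔQ ≈ ε × %ΔP = (-0.76)(-6.1%) = 4.64%.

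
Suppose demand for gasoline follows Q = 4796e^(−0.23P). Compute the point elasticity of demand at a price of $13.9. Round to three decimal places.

At P = 13.9, Q = 196.083.
dQ/dP = −0.23·4796e^(−0.23P) = −0.23Q = -45.099.
ε = (dQ/dP)(P/Q) = (-45.099)(13.9/196.083).
|ε| > 1, so demand is elastic at this price.

-3.197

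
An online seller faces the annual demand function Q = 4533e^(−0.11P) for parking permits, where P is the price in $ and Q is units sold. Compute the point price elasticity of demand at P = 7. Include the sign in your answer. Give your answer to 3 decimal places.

At P = 7, Q = 2098.838.
dQ/dP = −0.11·4533e^(−0.11P) = −0.11Q = -230.872.
ε = (dQ/dP)(P/Q) = (-230.872)(7/2098.838).
|ε| < 1, so demand is inelastic at this price.

-0.770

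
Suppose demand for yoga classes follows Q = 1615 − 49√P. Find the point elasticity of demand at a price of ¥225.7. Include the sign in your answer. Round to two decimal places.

At P = 225.7, Q = 878.858.
dQ/dP = −49/(2√P) = -1.631.
ε = (dQ/dP)(P/Q) = (-1.631)(225.7/878.858).

-0.42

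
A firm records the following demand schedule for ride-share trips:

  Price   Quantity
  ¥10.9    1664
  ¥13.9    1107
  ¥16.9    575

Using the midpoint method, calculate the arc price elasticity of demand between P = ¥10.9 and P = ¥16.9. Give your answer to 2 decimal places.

-2.25

At P = 10.9, Q = 1664; at P = 16.9, Q = 575.
ΔQ = -1089, ΔP = 6.0. Midpoints: P̄ = 13.90, Q̄ = 1119.5.
ε = (ΔQ/ΔP)(P̄/Q̄) = (-1089/6.0)(13.90/1119.5).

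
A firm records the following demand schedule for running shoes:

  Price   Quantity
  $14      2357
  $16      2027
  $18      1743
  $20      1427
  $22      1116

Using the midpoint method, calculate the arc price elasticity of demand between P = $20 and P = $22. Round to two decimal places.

-2.57

At P = 20, Q = 1427; at P = 22, Q = 1116.
ΔQ = -311, ΔP = 2. Midpoints: P̄ = 21.00, Q̄ = 1271.5.
ε = (ΔQ/ΔP)(P̄/Q̄) = (-311/2)(21.00/1271.5).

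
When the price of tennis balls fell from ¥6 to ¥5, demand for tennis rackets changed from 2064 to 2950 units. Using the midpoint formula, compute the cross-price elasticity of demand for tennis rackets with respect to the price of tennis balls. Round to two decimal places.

-1.94

ΔQ_x = 2950 − 2064 = 886; ΔP_y = 5 − 6 = -1.
Midpoints: P̄_y = 5.50, Q̄_x = 2507.0.
ε_xy = (ΔQ_x/ΔP_y)(P̄_y/Q̄_x) = (886/-1)(5.50/2507.0).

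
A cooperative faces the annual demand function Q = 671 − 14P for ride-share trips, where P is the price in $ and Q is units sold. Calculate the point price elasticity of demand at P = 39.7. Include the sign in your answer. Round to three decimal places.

-4.825

At P = 39.7, Q = 115.200.
dQ/dP = −14.
ε = (dQ/dP)(P/Q) = (-14)(39.7/115.200).
|ε| > 1, so demand is elastic at this price.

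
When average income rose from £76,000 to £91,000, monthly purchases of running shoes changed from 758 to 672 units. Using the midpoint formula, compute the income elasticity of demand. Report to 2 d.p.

ΔQ = -86, ΔI = 15000. Midpoints: Ī = 83,500, Q̄ = 715.0.
ε_I = (ΔQ/ΔI)(Ī/Q̄) = (-86/15000)(83500/715.0).

-0.67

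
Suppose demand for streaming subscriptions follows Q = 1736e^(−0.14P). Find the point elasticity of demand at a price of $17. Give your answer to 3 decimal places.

At P = 17, Q = 160.668.
dQ/dP = −0.14·1736e^(−0.14P) = −0.14Q = -22.493.
ε = (dQ/dP)(P/Q) = (-22.493)(17/160.668).

-2.380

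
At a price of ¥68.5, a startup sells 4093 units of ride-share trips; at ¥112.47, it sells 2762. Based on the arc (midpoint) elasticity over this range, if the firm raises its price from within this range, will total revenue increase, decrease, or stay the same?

Arc ε = (-1331/43.97)(90.48/3427.5) ≈ -0.799.
|ε| = 0.80 < 1, so demand is inelastic. A price rise therefore raises total revenue.

increase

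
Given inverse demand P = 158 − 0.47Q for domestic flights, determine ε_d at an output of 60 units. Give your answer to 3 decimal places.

At Q = 60, P = 158 − 0.47(60) = 129.80.
dP/dQ = −0.47, so dQ/dP = 1/(−0.47) = -2.128.
ε = (dQ/dP)(P/Q) = (-2.128)(129.80/60).

-4.603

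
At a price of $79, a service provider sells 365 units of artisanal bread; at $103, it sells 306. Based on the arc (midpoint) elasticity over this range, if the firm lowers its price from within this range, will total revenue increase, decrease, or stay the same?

decrease

Arc ε = (-59/24)(91.00/335.5) ≈ -0.667.
|ε| = 0.67 < 1, so demand is inelastic. A price cut therefore reduces total revenue.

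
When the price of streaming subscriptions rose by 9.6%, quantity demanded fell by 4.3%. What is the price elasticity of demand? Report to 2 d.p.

ε = %ΔQ / %ΔP = (-4.3)/(9.6) = -0.448.

-0.45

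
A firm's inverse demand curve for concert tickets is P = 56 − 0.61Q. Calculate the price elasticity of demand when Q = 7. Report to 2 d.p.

-12.11

At Q = 7, P = 56 − 0.61(7) = 51.73.
dP/dQ = −0.61, so dQ/dP = 1/(−0.61) = -1.639.
ε = (dQ/dP)(P/Q) = (-1.639)(51.73/7).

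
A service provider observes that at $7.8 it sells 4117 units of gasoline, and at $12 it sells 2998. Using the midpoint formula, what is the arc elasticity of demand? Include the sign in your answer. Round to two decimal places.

ΔQ = 2998 − 4117 = -1119; ΔP = 12 − 7.8 = 4.2.
Midpoints: P̄ = 9.90, Q̄ = 3557.5.
ε = (ΔQ/ΔP)(P̄/Q̄) = (-1119/4.2)(9.90/3557.5).

-0.74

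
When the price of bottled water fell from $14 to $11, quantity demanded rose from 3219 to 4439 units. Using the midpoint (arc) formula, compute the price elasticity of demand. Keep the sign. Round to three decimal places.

-1.328

ΔQ = 4439 − 3219 = 1220; ΔP = 11 − 14 = -3.
Midpoints: P̄ = 12.50, Q̄ = 3829.0.
ε = (ΔQ/ΔP)(P̄/Q̄) = (1220/-3)(12.50/3829.0).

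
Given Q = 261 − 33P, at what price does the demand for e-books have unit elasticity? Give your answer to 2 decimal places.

For linear demand Q = a − bP, ε = −bP/(a − bP). |ε| = 1 when bP = a − bP, i.e. P = a/(2b).
P = 261/(2·33) = 261/66 = 3.9545.

3.95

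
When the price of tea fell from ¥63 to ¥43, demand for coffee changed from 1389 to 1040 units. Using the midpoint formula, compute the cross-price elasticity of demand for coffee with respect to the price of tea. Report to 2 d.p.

ΔQ_x = 1040 − 1389 = -349; ΔP_y = 43 − 63 = -20.
Midpoints: P̄_y = 53.00, Q̄_x = 1214.5.
ε_xy = (ΔQ_x/ΔP_y)(P̄_y/Q̄_x) = (-349/-20)(53.00/1214.5).

0.76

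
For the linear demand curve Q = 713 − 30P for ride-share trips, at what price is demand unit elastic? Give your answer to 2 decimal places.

11.88

For linear demand Q = a − bP, ε = −bP/(a − bP). |ε| = 1 when bP = a − bP, i.e. P = a/(2b).
P = 713/(2·30) = 713/60 = 11.8833.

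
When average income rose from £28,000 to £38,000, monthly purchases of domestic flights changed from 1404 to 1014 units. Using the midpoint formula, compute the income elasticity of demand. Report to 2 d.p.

ΔQ = -390, ΔI = 10000. Midpoints: Ī = 33,000, Q̄ = 1209.0.
ε_I = (ΔQ/ΔI)(Ī/Q̄) = (-390/10000)(33000/1209.0).
ε_I < 0, so the good is inferior.

-1.06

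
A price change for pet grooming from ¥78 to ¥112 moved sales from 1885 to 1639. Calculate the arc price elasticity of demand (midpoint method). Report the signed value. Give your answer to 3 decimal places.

ΔQ = 1639 − 1885 = -246; ΔP = 112 − 78 = 34.
Midpoints: P̄ = 95.00, Q̄ = 1762.0.
ε = (ΔQ/ΔP)(P̄/Q̄) = (-246/34)(95.00/1762.0).

-0.390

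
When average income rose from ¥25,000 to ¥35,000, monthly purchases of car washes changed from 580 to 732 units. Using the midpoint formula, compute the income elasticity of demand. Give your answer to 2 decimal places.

0.70

ΔQ = 152, ΔI = 10000. Midpoints: Ī = 30,000, Q̄ = 656.0.
ε_I = (ΔQ/ΔI)(Ī/Q̄) = (152/10000)(30000/656.0).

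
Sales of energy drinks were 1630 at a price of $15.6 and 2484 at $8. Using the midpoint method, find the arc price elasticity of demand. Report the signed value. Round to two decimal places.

ΔQ = 2484 − 1630 = 854; ΔP = 8 − 15.6 = -7.6.
Midpoints: P̄ = 11.80, Q̄ = 2057.0.
ε = (ΔQ/ΔP)(P̄/Q̄) = (854/-7.6)(11.80/2057.0).

-0.64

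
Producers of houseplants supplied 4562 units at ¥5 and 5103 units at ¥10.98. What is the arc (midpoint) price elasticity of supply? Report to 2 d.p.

ΔQ = 5103 − 4562 = 541; ΔP = 10.98 − 5 = 5.98.
Midpoints: P̄ = 7.99, Q̄ = 4832.5.
ε_s = (ΔQ/ΔP)(P̄/Q̄) = (541/5.98)(7.99/4832.5).

0.15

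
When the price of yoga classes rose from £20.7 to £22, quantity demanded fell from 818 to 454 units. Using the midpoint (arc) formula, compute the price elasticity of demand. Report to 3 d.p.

ΔQ = 454 − 818 = -364; ΔP = 22 − 20.7 = 1.3.
Midpoints: P̄ = 21.35, Q̄ = 636.0.
ε = (ΔQ/ΔP)(P̄/Q̄) = (-364/1.3)(21.35/636.0).

-9.399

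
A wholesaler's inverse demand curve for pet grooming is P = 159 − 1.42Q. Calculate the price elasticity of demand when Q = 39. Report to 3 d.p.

-1.871

At Q = 39, P = 159 − 1.42(39) = 103.62.
dP/dQ = −1.42, so dQ/dP = 1/(−1.42) = -0.704.
ε = (dQ/dP)(P/Q) = (-0.704)(103.62/39).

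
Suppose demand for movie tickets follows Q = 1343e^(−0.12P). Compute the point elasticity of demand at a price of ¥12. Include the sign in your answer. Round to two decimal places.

At P = 12, Q = 318.194.
dQ/dP = −0.12·1343e^(−0.12P) = −0.12Q = -38.183.
ε = (dQ/dP)(P/Q) = (-38.183)(12/318.194).

-1.44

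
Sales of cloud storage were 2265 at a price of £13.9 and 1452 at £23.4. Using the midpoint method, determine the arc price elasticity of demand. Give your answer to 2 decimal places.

ΔQ = 1452 − 2265 = -813; ΔP = 23.4 − 13.9 = 9.5.
Midpoints: P̄ = 18.65, Q̄ = 1858.5.
ε = (ΔQ/ΔP)(P̄/Q̄) = (-813/9.5)(18.65/1858.5).

-0.86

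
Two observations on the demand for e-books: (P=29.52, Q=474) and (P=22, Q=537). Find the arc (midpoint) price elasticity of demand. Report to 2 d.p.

-0.43

ΔQ = 537 − 474 = 63; ΔP = 22 − 29.52 = -7.52.
Midpoints: P̄ = 25.76, Q̄ = 505.5.
ε = (ΔQ/ΔP)(P̄/Q̄) = (63/-7.52)(25.76/505.5).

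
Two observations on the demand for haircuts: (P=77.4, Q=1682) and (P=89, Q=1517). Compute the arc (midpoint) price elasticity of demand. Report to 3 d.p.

-0.740

ΔQ = 1517 − 1682 = -165; ΔP = 89 − 77.4 = 11.6.
Midpoints: P̄ = 83.20, Q̄ = 1599.5.
ε = (ΔQ/ΔP)(P̄/Q̄) = (-165/11.6)(83.20/1599.5).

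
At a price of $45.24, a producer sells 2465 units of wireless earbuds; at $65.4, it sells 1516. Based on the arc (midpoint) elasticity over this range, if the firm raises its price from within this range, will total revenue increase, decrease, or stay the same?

decrease

Arc ε = (-949/20.16)(55.32/1990.5) ≈ -1.308.
|ε| = 1.31 > 1, so demand is elastic. A price rise therefore reduces total revenue.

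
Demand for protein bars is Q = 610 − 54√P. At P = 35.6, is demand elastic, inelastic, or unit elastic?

inelastic

Q = 287.805, dQ/dP = -4.525.
ε = (dQ/dP)(P/Q) ≈ -0.560.
|ε| = 0.56 < 1.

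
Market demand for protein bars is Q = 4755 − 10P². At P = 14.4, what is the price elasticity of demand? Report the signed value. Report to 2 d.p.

-1.55

At P = 14.4, Q = 2681.400.
dQ/dP = −20P = -288.
ε = (dQ/dP)(P/Q) = (-288)(14.4/2681.400).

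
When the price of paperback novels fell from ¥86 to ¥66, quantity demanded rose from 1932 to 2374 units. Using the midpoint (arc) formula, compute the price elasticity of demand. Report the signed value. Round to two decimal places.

ΔQ = 2374 − 1932 = 442; ΔP = 66 − 86 = -20.
Midpoints: P̄ = 76.00, Q̄ = 2153.0.
ε = (ΔQ/ΔP)(P̄/Q̄) = (442/-20)(76.00/2153.0).

-0.78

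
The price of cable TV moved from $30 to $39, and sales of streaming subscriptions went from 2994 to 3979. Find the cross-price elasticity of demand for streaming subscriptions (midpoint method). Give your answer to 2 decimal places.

ΔQ_x = 3979 − 2994 = 985; ΔP_y = 39 − 30 = 9.
Midpoints: P̄_y = 34.50, Q̄_x = 3486.5.
ε_xy = (ΔQ_x/ΔP_y)(P̄_y/Q̄_x) = (985/9)(34.50/3486.5).

1.08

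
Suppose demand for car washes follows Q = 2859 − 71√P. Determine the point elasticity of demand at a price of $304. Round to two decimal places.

-0.38

At P = 304, Q = 1621.073.
dQ/dP = −71/(2√P) = -2.036.
ε = (dQ/dP)(P/Q) = (-2.036)(304/1621.073).
|ε| < 1, so demand is inelastic at this price.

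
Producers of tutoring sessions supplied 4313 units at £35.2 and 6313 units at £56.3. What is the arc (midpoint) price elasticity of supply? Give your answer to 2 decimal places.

ΔQ = 6313 − 4313 = 2000; ΔP = 56.3 − 35.2 = 21.1.
Midpoints: P̄ = 45.75, Q̄ = 5313.0.
ε_s = (ΔQ/ΔP)(P̄/Q̄) = (2000/21.1)(45.75/5313.0).

0.82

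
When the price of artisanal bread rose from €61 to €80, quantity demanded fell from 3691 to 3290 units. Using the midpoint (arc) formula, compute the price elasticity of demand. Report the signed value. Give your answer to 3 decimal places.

-0.426

ΔQ = 3290 − 3691 = -401; ΔP = 80 − 61 = 19.
Midpoints: P̄ = 70.50, Q̄ = 3490.5.
ε = (ΔQ/ΔP)(P̄/Q̄) = (-401/19)(70.50/3490.5).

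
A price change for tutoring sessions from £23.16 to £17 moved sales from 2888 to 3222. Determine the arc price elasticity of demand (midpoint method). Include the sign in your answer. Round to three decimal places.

ΔQ = 3222 − 2888 = 334; ΔP = 17 − 23.16 = -6.16.
Midpoints: P̄ = 20.08, Q̄ = 3055.0.
ε = (ΔQ/ΔP)(P̄/Q̄) = (334/-6.16)(20.08/3055.0).

-0.356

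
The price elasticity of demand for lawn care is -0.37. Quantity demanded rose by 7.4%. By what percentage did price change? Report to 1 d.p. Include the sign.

%ΔP ≈ %ΔQ / ε = (7.4%)/(-0.37) = -20.00%.

-20.0%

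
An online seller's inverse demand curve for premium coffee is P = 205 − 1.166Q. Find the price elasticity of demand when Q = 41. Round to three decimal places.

At Q = 41, P = 205 − 1.166(41) = 157.19.
dP/dQ = −1.166, so dQ/dP = 1/(−1.166) = -0.858.
ε = (dQ/dP)(P/Q) = (-0.858)(157.19/41).

-3.288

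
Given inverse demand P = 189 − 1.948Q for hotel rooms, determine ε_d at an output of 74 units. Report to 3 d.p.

At Q = 74, P = 189 − 1.948(74) = 44.85.
dP/dQ = −1.948, so dQ/dP = 1/(−1.948) = -0.513.
ε = (dQ/dP)(P/Q) = (-0.513)(44.85/74).

-0.311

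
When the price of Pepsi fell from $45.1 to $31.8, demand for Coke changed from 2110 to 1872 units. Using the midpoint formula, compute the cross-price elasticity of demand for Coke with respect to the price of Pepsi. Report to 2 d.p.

ΔQ_x = 1872 − 2110 = -238; ΔP_y = 31.8 − 45.1 = -13.3.
Midpoints: P̄_y = 38.45, Q̄_x = 1991.0.
ε_xy = (ΔQ_x/ΔP_y)(P̄_y/Q̄_x) = (-238/-13.3)(38.45/1991.0).

0.35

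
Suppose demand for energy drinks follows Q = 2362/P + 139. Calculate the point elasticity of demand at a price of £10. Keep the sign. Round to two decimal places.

-0.63

At P = 10, Q = 375.200.
dQ/dP = −2362/P² = -23.620.
ε = (dQ/dP)(P/Q) = (-23.620)(10/375.200).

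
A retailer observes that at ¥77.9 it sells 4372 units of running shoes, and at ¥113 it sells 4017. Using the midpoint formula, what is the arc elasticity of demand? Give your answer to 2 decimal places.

-0.23

ΔQ = 4017 − 4372 = -355; ΔP = 113 − 77.9 = 35.1.
Midpoints: P̄ = 95.45, Q̄ = 4194.5.
ε = (ΔQ/ΔP)(P̄/Q̄) = (-355/35.1)(95.45/4194.5).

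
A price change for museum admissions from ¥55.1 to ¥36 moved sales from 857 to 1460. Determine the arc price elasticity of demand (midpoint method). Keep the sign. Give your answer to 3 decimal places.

-1.241

ΔQ = 1460 − 857 = 603; ΔP = 36 − 55.1 = -19.1.
Midpoints: P̄ = 45.55, Q̄ = 1158.5.
ε = (ΔQ/ΔP)(P̄/Q̄) = (603/-19.1)(45.55/1158.5).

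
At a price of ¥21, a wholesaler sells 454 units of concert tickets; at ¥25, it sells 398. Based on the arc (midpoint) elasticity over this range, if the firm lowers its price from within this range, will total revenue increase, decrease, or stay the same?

decrease

Arc ε = (-56/4)(23.00/426.0) ≈ -0.756.
|ε| = 0.76 < 1, so demand is inelastic. A price cut therefore reduces total revenue.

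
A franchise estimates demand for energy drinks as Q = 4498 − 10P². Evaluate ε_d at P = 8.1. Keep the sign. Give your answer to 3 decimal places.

At P = 8.1, Q = 3841.900.
dQ/dP = −20P = -162.
ε = (dQ/dP)(P/Q) = (-162)(8.1/3841.900).
|ε| < 1, so demand is inelastic at this price.

-0.342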